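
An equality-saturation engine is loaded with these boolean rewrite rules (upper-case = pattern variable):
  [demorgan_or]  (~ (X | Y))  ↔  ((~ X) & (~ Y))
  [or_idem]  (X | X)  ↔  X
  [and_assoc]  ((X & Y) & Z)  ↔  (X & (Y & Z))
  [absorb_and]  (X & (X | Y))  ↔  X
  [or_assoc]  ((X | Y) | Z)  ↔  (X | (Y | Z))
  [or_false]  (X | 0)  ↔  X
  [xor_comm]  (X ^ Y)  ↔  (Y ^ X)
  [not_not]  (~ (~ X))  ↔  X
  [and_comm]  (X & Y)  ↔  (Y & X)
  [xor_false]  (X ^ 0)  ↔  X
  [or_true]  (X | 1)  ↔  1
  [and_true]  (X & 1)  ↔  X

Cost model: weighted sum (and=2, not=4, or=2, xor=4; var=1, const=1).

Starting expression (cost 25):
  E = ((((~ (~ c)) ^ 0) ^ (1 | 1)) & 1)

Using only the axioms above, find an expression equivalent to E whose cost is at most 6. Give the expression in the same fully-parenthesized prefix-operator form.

1. [xor_false →] ((~ (~ c)) ^ 0)  →  (~ (~ c));  E = (((~ (~ c)) ^ (1 | 1)) & 1)
2. [or_idem →] (1 | 1)  →  1;  E = (((~ (~ c)) ^ 1) & 1)
3. [and_true →] (((~ (~ c)) ^ 1) & 1)  →  ((~ (~ c)) ^ 1)
4. [not_not →] (~ (~ c))  →  c;  cost 6 ≤ 6, done

(c ^ 1)   [cost 6]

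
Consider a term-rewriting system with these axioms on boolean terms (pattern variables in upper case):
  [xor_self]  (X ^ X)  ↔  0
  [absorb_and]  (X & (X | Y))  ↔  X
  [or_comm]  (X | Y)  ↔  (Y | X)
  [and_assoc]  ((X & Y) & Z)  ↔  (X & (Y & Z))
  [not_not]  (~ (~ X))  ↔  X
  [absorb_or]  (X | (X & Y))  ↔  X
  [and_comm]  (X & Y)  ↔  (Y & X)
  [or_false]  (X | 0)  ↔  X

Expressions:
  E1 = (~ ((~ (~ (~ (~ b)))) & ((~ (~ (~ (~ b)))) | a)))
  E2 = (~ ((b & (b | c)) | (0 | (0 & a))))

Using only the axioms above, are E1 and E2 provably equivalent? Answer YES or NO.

step 1: absorb_and (→) rewrites ((~ (~ (~ (~ b)))) & ((~ (~ (~ (~ b)))) | a)) into (~ (~ (~ (~ b)))), now (~ (~ (~ (~ (~ b)))))
step 2: not_not (→) rewrites (~ (~ b)) into b, now (~ (~ (~ b)))
step 3: not_not (→) rewrites (~ (~ (~ b))) into (~ b)
step 4: or_false (←) rewrites b into (b | 0), now (~ (b | 0))
step 5: absorb_and (←) rewrites b into (b & (b | c)), now (~ ((b & (b | c)) | 0))
step 6: absorb_or (←) rewrites 0 into (0 | (0 & a)), which is E2

YES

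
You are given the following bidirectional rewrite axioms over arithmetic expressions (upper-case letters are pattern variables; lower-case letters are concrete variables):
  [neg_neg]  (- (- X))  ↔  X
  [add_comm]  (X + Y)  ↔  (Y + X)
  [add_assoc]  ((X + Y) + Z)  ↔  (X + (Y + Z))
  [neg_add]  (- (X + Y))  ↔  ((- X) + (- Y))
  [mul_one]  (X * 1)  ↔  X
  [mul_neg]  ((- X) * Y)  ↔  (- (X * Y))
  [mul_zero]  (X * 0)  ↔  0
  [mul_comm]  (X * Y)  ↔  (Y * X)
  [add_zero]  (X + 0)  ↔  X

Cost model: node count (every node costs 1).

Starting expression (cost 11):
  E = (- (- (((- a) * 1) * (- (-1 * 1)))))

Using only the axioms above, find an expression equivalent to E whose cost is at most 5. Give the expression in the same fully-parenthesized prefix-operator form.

((- a) * (- -1))   [cost 5]

(1) (- (- (((- a) * 1) * (- (-1 * 1)))))  =[neg_neg →]=  (((- a) * 1) * (- (-1 * 1)))
(2) (-1 * 1)  =[mul_one →]=  -1    ⊢ (((- a) * 1) * (- -1))
(3) ((- a) * 1)  =[mul_one →]=  (- a)    ⊢ cost 5, within 5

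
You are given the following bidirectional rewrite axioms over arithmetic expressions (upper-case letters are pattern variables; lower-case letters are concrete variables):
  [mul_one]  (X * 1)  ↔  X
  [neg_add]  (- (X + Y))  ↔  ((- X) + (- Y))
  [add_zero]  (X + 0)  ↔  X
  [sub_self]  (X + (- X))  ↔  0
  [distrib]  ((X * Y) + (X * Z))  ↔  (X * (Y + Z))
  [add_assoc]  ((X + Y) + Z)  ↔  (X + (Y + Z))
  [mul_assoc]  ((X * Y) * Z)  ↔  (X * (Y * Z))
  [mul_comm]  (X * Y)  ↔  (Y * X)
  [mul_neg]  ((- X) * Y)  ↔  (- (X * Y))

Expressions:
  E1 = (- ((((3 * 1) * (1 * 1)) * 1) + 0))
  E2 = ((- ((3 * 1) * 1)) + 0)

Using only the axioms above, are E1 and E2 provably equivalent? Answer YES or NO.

YES

step 1: add_zero (→) rewrites ((((3 * 1) * (1 * 1)) * 1) + 0) into (((3 * 1) * (1 * 1)) * 1), now (- (((3 * 1) * (1 * 1)) * 1))
step 2: mul_one (→) rewrites (3 * 1) into 3, now (- ((3 * (1 * 1)) * 1))
step 3: mul_one (→) rewrites (1 * 1) into 1, now (- ((3 * 1) * 1))
step 4: add_zero (←) rewrites (- ((3 * 1) * 1)) into ((- ((3 * 1) * 1)) + 0), which is E2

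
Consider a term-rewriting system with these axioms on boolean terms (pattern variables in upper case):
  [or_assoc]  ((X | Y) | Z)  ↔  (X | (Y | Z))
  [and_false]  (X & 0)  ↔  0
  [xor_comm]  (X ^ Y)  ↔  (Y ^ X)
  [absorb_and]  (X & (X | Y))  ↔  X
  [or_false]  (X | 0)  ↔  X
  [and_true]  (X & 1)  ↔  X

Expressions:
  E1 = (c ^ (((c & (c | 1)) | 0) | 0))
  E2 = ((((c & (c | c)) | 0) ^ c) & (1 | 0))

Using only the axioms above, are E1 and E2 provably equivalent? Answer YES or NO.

YES

step 1: absorb_and (→) rewrites (c & (c | 1)) into c, now (c ^ ((c | 0) | 0))
step 2: or_false (→) rewrites ((c | 0) | 0) into (c | 0), now (c ^ (c | 0))
step 3: or_false (→) rewrites (c | 0) into c, now (c ^ c)
step 4: or_false (←) rewrites c into (c | 0), now ((c | 0) ^ c)
step 5: and_true (←) rewrites ((c | 0) ^ c) into (((c | 0) ^ c) & 1)
step 6: or_false (←) rewrites 1 into (1 | 0), now (((c | 0) ^ c) & (1 | 0))
step 7: absorb_and (←) rewrites c into (c & (c | c)), which is E2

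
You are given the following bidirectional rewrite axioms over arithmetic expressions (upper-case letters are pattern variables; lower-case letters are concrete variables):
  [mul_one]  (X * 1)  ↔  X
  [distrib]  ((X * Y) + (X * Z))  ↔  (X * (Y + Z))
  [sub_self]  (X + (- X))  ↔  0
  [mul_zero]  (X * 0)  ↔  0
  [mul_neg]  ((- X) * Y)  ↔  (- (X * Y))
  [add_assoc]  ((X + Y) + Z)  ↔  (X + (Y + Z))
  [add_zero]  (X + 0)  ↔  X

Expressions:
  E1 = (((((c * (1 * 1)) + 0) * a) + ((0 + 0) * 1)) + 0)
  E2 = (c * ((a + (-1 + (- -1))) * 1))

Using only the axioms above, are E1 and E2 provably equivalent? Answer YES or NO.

YES

1. [mul_one →] (1 * 1)  →  1;  E1 = (((((c * 1) + 0) * a) + ((0 + 0) * 1)) + 0)
2. [add_assoc →] (((((c * 1) + 0) * a) + ((0 + 0) * 1)) + 0)  →  ((((c * 1) + 0) * a) + (((0 + 0) * 1) + 0))
3. [mul_one →] ((0 + 0) * 1)  →  (0 + 0);  E1 = ((((c * 1) + 0) * a) + ((0 + 0) + 0))
4. [add_zero →] (0 + 0)  →  0;  E1 = ((((c * 1) + 0) * a) + (0 + 0))
5. [add_zero →] (0 + 0)  →  0;  E1 = ((((c * 1) + 0) * a) + 0)
6. [mul_one →] (c * 1)  →  c;  E1 = (((c + 0) * a) + 0)
7. [add_zero →] (((c + 0) * a) + 0)  →  ((c + 0) * a)
8. [add_zero →] (c + 0)  →  c;  E1 = (c * a)
9. [mul_one ←] a  →  (a * 1);  E1 = (c * (a * 1))
10. [add_zero ←] a  →  (a + 0);  E1 = (c * ((a + 0) * 1))
11. [sub_self ←] 0  →  (-1 + (- -1));  this is E2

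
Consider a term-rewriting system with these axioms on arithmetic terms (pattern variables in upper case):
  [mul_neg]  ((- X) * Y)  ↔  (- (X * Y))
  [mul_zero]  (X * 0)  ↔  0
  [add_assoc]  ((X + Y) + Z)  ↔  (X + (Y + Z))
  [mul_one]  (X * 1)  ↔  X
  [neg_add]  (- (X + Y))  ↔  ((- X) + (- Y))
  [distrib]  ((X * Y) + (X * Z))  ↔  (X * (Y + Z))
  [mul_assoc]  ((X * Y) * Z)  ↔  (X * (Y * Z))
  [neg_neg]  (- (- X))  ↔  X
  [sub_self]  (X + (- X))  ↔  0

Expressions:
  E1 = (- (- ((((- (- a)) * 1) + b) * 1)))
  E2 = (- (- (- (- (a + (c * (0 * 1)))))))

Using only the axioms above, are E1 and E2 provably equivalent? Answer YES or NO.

NO

Every axiom is a valid identity, so a rewrite proof would force E1 and E2 to agree under every assignment.
At a=0, b=1, c=0: E1 = 1 but E2 = 0; they differ, so no derivation exists.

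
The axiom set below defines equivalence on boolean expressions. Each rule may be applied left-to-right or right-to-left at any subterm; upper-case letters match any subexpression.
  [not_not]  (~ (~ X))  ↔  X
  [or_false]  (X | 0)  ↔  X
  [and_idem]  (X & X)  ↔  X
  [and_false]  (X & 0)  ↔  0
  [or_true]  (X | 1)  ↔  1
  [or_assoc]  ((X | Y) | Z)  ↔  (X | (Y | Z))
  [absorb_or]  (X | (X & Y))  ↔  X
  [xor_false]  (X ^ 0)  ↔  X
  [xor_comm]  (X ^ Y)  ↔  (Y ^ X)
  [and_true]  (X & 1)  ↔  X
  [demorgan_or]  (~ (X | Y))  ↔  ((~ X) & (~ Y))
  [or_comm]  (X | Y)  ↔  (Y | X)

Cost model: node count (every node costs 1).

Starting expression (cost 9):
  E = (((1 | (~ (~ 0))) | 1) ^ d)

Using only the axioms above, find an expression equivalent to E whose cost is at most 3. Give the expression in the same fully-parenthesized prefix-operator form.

(1 ^ d)   [cost 3]

1. [not_not →] (~ (~ 0))  →  0;  E = (((1 | 0) | 1) ^ d)
2. [or_false →] (1 | 0)  →  1;  E = ((1 | 1) ^ d)
3. [or_true →] (1 | 1)  →  1;  cost 3 ≤ 3, done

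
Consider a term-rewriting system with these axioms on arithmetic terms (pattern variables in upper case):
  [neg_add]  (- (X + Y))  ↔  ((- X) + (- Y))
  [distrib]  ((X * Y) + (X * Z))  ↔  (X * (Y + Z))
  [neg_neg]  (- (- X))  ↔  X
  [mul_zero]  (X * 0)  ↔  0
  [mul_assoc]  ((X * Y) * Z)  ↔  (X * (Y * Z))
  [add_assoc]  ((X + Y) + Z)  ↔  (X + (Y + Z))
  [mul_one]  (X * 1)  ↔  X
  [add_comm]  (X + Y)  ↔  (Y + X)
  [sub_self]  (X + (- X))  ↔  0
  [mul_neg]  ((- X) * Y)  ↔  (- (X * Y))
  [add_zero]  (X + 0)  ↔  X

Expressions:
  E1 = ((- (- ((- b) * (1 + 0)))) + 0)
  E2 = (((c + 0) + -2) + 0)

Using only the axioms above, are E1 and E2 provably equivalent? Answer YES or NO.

NO

The axioms are sound identities: if E1 ↔* E2 then E1 and E2 evaluate identically under any assignment.
Under b=0, c=0: E1 evaluates to 0, E2 to -2. Distinct ⇒ no rewrite sequence connects them.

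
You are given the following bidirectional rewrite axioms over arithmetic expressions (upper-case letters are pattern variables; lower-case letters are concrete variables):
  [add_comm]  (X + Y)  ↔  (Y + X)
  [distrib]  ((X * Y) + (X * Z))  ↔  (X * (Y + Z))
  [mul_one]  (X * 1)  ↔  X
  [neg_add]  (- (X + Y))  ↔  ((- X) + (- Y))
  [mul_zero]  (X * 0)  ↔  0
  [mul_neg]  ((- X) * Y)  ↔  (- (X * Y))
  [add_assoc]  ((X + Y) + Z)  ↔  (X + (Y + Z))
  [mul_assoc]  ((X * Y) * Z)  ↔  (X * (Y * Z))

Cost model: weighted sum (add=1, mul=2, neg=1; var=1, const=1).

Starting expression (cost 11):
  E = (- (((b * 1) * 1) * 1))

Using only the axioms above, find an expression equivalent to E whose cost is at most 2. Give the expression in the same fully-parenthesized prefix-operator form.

(1) (((b * 1) * 1) * 1)  =[mul_one →]=  ((b * 1) * 1)    ⊢ (- ((b * 1) * 1))
(2) ((b * 1) * 1)  =[mul_one →]=  (b * 1)    ⊢ (- (b * 1))
(3) (b * 1)  =[mul_one →]=  b    ⊢ cost 2, within 2

(- b)   [cost 2]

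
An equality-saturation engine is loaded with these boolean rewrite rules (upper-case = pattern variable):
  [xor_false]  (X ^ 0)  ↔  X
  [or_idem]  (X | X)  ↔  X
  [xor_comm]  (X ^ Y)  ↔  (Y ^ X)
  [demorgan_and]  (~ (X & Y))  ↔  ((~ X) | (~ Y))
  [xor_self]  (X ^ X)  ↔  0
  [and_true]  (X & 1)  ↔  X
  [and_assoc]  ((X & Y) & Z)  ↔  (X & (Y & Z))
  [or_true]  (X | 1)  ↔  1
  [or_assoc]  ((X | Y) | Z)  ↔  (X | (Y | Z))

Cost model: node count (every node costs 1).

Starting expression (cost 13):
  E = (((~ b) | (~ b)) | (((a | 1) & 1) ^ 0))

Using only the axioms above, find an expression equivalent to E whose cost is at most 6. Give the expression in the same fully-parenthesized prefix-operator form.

((~ b) | (a | 1))   [cost 6]

step 1: and_true (→) rewrites ((a | 1) & 1) into (a | 1), now (((~ b) | (~ b)) | ((a | 1) ^ 0))
step 2: or_idem (→) rewrites ((~ b) | (~ b)) into (~ b), now ((~ b) | ((a | 1) ^ 0))
step 3: xor_false (→) rewrites ((a | 1) ^ 0) into (a | 1), reaching cost 6 (bound 6)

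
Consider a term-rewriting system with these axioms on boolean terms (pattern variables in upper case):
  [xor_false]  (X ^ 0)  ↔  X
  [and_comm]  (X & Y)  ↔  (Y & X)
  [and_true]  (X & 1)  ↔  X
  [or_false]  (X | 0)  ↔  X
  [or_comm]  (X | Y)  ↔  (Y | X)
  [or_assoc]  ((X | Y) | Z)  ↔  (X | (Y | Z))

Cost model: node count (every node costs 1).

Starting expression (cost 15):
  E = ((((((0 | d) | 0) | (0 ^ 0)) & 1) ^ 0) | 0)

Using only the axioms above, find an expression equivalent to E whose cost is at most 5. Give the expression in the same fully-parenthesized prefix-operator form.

((0 ^ 0) | d)   [cost 5]

(1) ((0 | d) | 0)  =[or_false →]=  (0 | d)    ⊢ (((((0 | d) | (0 ^ 0)) & 1) ^ 0) | 0)
(2) (0 | d)  =[or_comm →]=  (d | 0)    ⊢ (((((d | 0) | (0 ^ 0)) & 1) ^ 0) | 0)
(3) (d | 0)  =[or_false →]=  d    ⊢ ((((d | (0 ^ 0)) & 1) ^ 0) | 0)
(4) ((((d | (0 ^ 0)) & 1) ^ 0) | 0)  =[or_false →]=  (((d | (0 ^ 0)) & 1) ^ 0)
(5) (d | (0 ^ 0))  =[or_comm →]=  ((0 ^ 0) | d)    ⊢ ((((0 ^ 0) | d) & 1) ^ 0)
(6) ((((0 ^ 0) | d) & 1) ^ 0)  =[xor_false →]=  (((0 ^ 0) | d) & 1)
(7) (((0 ^ 0) | d) & 1)  =[and_true →]=  ((0 ^ 0) | d)    ⊢ cost 5, within 5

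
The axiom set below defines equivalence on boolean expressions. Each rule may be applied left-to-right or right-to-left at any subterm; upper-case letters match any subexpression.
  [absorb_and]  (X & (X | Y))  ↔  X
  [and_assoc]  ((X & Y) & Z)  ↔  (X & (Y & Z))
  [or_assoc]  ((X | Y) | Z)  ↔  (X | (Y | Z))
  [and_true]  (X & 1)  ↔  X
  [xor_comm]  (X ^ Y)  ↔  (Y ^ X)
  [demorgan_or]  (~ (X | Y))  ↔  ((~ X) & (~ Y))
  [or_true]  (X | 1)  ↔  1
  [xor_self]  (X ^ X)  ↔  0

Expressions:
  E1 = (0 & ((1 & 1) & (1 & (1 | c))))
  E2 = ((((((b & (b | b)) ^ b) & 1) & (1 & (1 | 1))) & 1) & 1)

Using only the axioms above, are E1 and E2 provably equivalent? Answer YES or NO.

YES

(1) (1 & (1 | c))  =[absorb_and →]=  1    ⊢ (0 & ((1 & 1) & 1))
(2) ((1 & 1) & 1)  =[and_true →]=  (1 & 1)    ⊢ (0 & (1 & 1))
(3) (1 & 1)  =[and_true →]=  1    ⊢ (0 & 1)
(4) (0 & 1)  =[and_true ←]=  ((0 & 1) & 1)
(5) 1  =[and_true ←]=  (1 & 1)    ⊢ ((0 & (1 & 1)) & 1)
(6) (0 & (1 & 1))  =[and_assoc ←]=  ((0 & 1) & 1)    ⊢ (((0 & 1) & 1) & 1)
(7) 1  =[and_true ←]=  (1 & 1)    ⊢ (((0 & 1) & (1 & 1)) & 1)
(8) 1  =[absorb_and ←]=  (1 & (1 | 1))    ⊢ (((0 & 1) & ((1 & (1 | 1)) & 1)) & 1)
(9) 0  =[xor_self ←]=  (b ^ b)    ⊢ ((((b ^ b) & 1) & ((1 & (1 | 1)) & 1)) & 1)
(10) (((b ^ b) & 1) & ((1 & (1 | 1)) & 1))  =[and_assoc ←]=  ((((b ^ b) & 1) & (1 & (1 | 1))) & 1)    ⊢ (((((b ^ b) & 1) & (1 & (1 | 1))) & 1) & 1)
(11) b  =[absorb_and ←]=  (b & (b | b))    ⊢ E2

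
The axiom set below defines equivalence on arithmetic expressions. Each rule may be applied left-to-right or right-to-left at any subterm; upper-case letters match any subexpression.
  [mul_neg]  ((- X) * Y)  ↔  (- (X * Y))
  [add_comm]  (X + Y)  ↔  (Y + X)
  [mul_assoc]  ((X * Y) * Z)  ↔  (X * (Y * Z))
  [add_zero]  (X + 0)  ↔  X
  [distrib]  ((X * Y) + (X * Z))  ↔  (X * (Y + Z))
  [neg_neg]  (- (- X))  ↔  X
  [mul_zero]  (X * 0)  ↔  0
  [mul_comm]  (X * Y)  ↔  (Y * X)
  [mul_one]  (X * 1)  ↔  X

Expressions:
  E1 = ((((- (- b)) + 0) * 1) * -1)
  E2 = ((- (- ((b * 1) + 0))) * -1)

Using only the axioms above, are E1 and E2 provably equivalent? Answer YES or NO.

(1) ((- (- b)) + 0)  =[add_zero →]=  (- (- b))    ⊢ (((- (- b)) * 1) * -1)
(2) ((- (- b)) * 1)  =[mul_one →]=  (- (- b))    ⊢ ((- (- b)) * -1)
(3) (- (- b))  =[neg_neg →]=  b    ⊢ (b * -1)
(4) b  =[add_zero ←]=  (b + 0)    ⊢ ((b + 0) * -1)
(5) (b + 0)  =[neg_neg ←]=  (- (- (b + 0)))    ⊢ ((- (- (b + 0))) * -1)
(6) b  =[mul_one ←]=  (b * 1)    ⊢ E2

YES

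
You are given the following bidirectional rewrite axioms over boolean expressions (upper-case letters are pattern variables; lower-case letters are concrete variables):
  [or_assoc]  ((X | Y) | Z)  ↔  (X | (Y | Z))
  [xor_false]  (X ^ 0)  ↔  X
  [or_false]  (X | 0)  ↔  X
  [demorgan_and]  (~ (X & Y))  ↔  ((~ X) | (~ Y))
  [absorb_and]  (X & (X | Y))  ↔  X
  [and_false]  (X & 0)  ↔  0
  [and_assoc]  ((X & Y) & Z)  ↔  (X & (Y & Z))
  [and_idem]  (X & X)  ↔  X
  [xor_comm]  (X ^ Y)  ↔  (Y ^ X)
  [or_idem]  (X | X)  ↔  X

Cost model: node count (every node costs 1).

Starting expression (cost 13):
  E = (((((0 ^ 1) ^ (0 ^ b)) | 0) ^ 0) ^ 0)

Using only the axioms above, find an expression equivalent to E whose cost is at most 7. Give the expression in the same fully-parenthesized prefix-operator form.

((0 ^ 1) ^ (0 ^ b))   [cost 7]

(1) ((((0 ^ 1) ^ (0 ^ b)) | 0) ^ 0)  =[xor_false →]=  (((0 ^ 1) ^ (0 ^ b)) | 0)    ⊢ ((((0 ^ 1) ^ (0 ^ b)) | 0) ^ 0)
(2) ((((0 ^ 1) ^ (0 ^ b)) | 0) ^ 0)  =[xor_false →]=  (((0 ^ 1) ^ (0 ^ b)) | 0)
(3) (((0 ^ 1) ^ (0 ^ b)) | 0)  =[or_false →]=  ((0 ^ 1) ^ (0 ^ b))    ⊢ cost 7, within 7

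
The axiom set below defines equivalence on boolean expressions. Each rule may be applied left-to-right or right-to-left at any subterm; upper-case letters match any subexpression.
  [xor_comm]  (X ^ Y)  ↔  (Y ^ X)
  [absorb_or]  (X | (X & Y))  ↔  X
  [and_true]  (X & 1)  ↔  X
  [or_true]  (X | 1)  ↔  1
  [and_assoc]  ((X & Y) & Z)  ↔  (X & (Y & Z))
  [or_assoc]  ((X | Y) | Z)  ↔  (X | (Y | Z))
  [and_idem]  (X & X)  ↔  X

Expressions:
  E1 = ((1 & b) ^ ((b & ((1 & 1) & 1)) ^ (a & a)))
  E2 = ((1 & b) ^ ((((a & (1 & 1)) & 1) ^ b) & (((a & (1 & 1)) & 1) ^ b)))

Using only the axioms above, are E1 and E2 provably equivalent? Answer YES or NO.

YES

1. [and_true →] (1 & 1)  →  1;  E1 = ((1 & b) ^ ((b & (1 & 1)) ^ (a & a)))
2. [and_idem →] (a & a)  →  a;  E1 = ((1 & b) ^ ((b & (1 & 1)) ^ a))
3. [and_idem →] (1 & 1)  →  1;  E1 = ((1 & b) ^ ((b & 1) ^ a))
4. [and_true →] (b & 1)  →  b;  E1 = ((1 & b) ^ (b ^ a))
5. [and_true ←] a  →  (a & 1);  E1 = ((1 & b) ^ (b ^ (a & 1)))
6. [xor_comm →] (b ^ (a & 1))  →  ((a & 1) ^ b);  E1 = ((1 & b) ^ ((a & 1) ^ b))
7. [and_true ←] 1  →  (1 & 1);  E1 = ((1 & b) ^ ((a & (1 & 1)) ^ b))
8. [and_true ←] (a & (1 & 1))  →  ((a & (1 & 1)) & 1);  E1 = ((1 & b) ^ (((a & (1 & 1)) & 1) ^ b))
9. [and_idem ←] (((a & (1 & 1)) & 1) ^ b)  →  ((((a & (1 & 1)) & 1) ^ b) & (((a & (1 & 1)) & 1) ^ b));  this is E2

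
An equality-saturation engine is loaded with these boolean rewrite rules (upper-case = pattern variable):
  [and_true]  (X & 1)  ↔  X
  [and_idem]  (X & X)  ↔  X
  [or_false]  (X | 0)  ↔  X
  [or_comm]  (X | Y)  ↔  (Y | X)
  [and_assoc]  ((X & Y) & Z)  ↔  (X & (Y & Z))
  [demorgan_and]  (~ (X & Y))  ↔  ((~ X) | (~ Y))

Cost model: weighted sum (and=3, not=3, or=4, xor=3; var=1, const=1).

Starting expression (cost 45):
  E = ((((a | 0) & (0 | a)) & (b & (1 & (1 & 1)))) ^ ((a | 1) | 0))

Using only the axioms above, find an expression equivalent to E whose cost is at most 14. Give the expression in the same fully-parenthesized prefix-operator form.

((a & b) ^ (a | 1))   [cost 14]

step 1: and_idem (→) rewrites (1 & 1) into 1, now ((((a | 0) & (0 | a)) & (b & (1 & 1))) ^ ((a | 1) | 0))
step 2: or_comm (→) rewrites (0 | a) into (a | 0), now ((((a | 0) & (a | 0)) & (b & (1 & 1))) ^ ((a | 1) | 0))
step 3: or_false (→) rewrites ((a | 1) | 0) into (a | 1), now ((((a | 0) & (a | 0)) & (b & (1 & 1))) ^ (a | 1))
step 4: and_idem (→) rewrites ((a | 0) & (a | 0)) into (a | 0), now (((a | 0) & (b & (1 & 1))) ^ (a | 1))
step 5: or_false (→) rewrites (a | 0) into a, now ((a & (b & (1 & 1))) ^ (a | 1))
step 6: and_true (→) rewrites (1 & 1) into 1, now ((a & (b & 1)) ^ (a | 1))
step 7: and_true (→) rewrites (b & 1) into b, reaching cost 14 (bound 14)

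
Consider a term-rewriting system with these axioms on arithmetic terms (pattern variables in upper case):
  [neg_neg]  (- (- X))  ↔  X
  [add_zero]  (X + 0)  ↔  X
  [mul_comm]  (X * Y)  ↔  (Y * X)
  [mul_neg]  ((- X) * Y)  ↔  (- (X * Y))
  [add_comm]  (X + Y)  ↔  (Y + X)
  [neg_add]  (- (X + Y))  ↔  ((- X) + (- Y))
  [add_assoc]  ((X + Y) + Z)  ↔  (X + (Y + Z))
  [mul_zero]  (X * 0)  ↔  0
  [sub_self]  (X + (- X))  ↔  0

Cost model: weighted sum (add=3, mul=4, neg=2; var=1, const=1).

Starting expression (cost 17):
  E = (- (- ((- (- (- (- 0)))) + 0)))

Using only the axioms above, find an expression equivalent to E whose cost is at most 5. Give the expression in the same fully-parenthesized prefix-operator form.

(- (- 0))   [cost 5]

step 1: neg_neg (→) rewrites (- (- (- (- 0)))) into (- (- 0)), now (- (- ((- (- 0)) + 0)))
step 2: add_zero (→) rewrites ((- (- 0)) + 0) into (- (- 0)), now (- (- (- (- 0))))
step 3: neg_neg (→) rewrites (- (- (- 0))) into (- 0), reaching cost 5 (bound 5)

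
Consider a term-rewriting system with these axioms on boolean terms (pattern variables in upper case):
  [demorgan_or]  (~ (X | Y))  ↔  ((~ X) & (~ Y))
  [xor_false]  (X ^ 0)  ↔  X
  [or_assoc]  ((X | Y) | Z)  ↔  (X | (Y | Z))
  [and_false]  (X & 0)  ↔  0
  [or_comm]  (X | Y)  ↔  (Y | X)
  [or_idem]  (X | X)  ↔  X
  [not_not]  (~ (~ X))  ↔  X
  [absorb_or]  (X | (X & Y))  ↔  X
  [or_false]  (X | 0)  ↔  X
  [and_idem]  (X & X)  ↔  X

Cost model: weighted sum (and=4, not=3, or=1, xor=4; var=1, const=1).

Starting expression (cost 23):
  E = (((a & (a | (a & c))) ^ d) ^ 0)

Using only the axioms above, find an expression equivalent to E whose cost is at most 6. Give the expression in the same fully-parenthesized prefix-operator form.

step 1: xor_false (→) rewrites (((a & (a | (a & c))) ^ d) ^ 0) into ((a & (a | (a & c))) ^ d)
step 2: absorb_or (→) rewrites (a | (a & c)) into a, now ((a & a) ^ d)
step 3: and_idem (→) rewrites (a & a) into a, reaching cost 6 (bound 6)

(a ^ d)   [cost 6]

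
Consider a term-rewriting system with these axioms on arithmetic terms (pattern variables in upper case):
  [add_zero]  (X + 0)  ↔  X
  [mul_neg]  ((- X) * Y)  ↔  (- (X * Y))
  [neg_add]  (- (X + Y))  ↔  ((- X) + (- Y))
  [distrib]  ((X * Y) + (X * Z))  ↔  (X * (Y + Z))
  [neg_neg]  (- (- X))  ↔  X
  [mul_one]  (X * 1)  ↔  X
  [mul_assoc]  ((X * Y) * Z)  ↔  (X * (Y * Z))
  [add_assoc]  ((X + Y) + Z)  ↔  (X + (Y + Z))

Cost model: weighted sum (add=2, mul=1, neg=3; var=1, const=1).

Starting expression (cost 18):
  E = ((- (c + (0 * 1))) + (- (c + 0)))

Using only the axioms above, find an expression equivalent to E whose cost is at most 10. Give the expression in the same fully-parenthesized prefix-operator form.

1. [add_zero →] (c + 0)  →  c;  E = ((- (c + (0 * 1))) + (- c))
2. [mul_one →] (0 * 1)  →  0;  E = ((- (c + 0)) + (- c))
3. [add_zero →] (c + 0)  →  c;  cost 10 ≤ 10, done

((- c) + (- c))   [cost 10]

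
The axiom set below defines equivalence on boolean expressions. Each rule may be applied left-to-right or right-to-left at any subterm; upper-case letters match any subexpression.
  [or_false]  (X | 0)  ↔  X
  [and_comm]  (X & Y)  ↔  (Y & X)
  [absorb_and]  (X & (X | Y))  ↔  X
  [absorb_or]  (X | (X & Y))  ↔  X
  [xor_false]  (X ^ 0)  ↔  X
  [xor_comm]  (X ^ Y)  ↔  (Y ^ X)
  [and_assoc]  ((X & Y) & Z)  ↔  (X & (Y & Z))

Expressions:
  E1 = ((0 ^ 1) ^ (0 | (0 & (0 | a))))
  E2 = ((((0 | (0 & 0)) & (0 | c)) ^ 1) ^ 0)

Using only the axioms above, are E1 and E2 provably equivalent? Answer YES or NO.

(1) (0 & (0 | a))  =[absorb_and →]=  0    ⊢ ((0 ^ 1) ^ (0 | 0))
(2) (0 | 0)  =[or_false →]=  0    ⊢ ((0 ^ 1) ^ 0)
(3) ((0 ^ 1) ^ 0)  =[xor_false →]=  (0 ^ 1)
(4) 0  =[absorb_and ←]=  (0 & (0 | c))    ⊢ ((0 & (0 | c)) ^ 1)
(5) ((0 & (0 | c)) ^ 1)  =[xor_false ←]=  (((0 & (0 | c)) ^ 1) ^ 0)
(6) 0  =[absorb_or ←]=  (0 | (0 & 0))    ⊢ E2

YES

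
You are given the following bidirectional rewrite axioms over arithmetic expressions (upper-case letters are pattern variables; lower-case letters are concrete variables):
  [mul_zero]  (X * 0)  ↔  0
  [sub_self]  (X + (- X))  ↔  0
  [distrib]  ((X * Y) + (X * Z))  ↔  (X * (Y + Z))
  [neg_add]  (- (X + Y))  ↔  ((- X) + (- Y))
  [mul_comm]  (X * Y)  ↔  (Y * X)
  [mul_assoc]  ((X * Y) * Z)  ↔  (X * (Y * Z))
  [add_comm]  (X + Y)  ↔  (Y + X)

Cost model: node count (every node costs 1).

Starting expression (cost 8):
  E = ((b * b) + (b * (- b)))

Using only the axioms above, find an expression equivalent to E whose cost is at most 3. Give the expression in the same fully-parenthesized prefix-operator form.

step 1: distrib (→) rewrites ((b * b) + (b * (- b))) into (b * (b + (- b)))
step 2: mul_comm (→) rewrites (b * (b + (- b))) into ((b + (- b)) * b)
step 3: sub_self (→) rewrites (b + (- b)) into 0, reaching cost 3 (bound 3)

(0 * b)   [cost 3]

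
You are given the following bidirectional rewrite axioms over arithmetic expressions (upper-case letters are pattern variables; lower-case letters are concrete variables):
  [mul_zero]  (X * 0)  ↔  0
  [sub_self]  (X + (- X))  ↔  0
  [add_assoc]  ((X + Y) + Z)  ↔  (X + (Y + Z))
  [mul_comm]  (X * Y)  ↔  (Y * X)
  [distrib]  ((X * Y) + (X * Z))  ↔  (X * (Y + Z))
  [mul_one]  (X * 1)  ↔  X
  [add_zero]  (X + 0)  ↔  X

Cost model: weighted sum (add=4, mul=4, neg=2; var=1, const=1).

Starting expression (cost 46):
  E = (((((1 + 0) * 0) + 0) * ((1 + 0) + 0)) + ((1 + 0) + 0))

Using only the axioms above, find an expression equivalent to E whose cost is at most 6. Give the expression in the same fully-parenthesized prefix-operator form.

(1) (1 + 0)  =[add_zero →]=  1    ⊢ ((((1 * 0) + 0) * ((1 + 0) + 0)) + ((1 + 0) + 0))
(2) ((1 + 0) + 0)  =[add_zero →]=  (1 + 0)    ⊢ ((((1 * 0) + 0) * ((1 + 0) + 0)) + (1 + 0))
(3) ((1 + 0) + 0)  =[add_zero →]=  (1 + 0)    ⊢ ((((1 * 0) + 0) * (1 + 0)) + (1 + 0))
(4) (1 * 0)  =[mul_comm →]=  (0 * 1)    ⊢ ((((0 * 1) + 0) * (1 + 0)) + (1 + 0))
(5) (1 + 0)  =[add_zero →]=  1    ⊢ ((((0 * 1) + 0) * (1 + 0)) + 1)
(6) ((0 * 1) + 0)  =[add_zero →]=  (0 * 1)    ⊢ (((0 * 1) * (1 + 0)) + 1)
(7) (1 + 0)  =[add_zero →]=  1    ⊢ (((0 * 1) * 1) + 1)
(8) (0 * 1)  =[mul_one →]=  0    ⊢ ((0 * 1) + 1)
(9) (0 * 1)  =[mul_one →]=  0    ⊢ cost 6, within 6

(0 + 1)   [cost 6]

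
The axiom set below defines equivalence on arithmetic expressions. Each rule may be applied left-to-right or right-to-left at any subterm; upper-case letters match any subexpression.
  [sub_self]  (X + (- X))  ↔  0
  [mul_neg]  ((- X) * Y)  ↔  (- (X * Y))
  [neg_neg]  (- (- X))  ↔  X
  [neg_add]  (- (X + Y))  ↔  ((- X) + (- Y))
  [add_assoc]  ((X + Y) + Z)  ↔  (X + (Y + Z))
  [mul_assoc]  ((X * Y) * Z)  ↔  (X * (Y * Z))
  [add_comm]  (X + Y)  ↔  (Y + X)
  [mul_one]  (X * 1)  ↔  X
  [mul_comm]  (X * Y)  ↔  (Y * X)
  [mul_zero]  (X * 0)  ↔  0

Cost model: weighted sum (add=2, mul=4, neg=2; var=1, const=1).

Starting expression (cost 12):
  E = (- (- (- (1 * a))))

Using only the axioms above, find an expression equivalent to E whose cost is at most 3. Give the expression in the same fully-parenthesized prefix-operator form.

(1) (- (- (1 * a)))  =[neg_neg →]=  (1 * a)    ⊢ (- (1 * a))
(2) (1 * a)  =[mul_comm →]=  (a * 1)    ⊢ (- (a * 1))
(3) (a * 1)  =[mul_one →]=  a    ⊢ cost 3, within 3

(- a)   [cost 3]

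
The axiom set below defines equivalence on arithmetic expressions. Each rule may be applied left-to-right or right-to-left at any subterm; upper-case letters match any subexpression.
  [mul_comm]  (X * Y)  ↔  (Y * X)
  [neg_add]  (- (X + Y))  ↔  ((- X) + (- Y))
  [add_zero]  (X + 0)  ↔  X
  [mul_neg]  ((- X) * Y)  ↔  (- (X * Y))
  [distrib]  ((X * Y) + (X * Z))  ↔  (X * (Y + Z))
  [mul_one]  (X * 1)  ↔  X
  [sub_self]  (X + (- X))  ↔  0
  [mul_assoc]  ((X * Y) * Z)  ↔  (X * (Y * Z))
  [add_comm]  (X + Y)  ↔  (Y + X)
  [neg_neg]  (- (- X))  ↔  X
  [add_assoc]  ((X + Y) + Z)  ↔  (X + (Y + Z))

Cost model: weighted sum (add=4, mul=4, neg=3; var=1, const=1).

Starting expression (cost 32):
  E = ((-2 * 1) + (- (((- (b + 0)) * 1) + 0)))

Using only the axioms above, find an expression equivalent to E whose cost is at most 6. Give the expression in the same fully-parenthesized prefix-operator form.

1. [add_zero →] (((- (b + 0)) * 1) + 0)  →  ((- (b + 0)) * 1);  E = ((-2 * 1) + (- ((- (b + 0)) * 1)))
2. [mul_one →] ((- (b + 0)) * 1)  →  (- (b + 0));  E = ((-2 * 1) + (- (- (b + 0))))
3. [neg_neg →] (- (- (b + 0)))  →  (b + 0);  E = ((-2 * 1) + (b + 0))
4. [add_zero →] (b + 0)  →  b;  E = ((-2 * 1) + b)
5. [mul_one →] (-2 * 1)  →  -2;  cost 6 ≤ 6, done

(-2 + b)   [cost 6]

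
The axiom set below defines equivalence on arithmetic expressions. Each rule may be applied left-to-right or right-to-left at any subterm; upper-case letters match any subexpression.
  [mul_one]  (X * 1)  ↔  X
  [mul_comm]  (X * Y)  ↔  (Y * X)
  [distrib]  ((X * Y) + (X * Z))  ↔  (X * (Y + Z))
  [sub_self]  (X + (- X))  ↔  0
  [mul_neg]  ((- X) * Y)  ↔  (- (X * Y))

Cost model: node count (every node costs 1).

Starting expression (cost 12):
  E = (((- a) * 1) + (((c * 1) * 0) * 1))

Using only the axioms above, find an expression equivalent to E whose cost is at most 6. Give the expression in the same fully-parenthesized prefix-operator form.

((- a) + (c * 0))   [cost 6]

step 1: mul_one (→) rewrites (((c * 1) * 0) * 1) into ((c * 1) * 0), now (((- a) * 1) + ((c * 1) * 0))
step 2: mul_one (→) rewrites (c * 1) into c, now (((- a) * 1) + (c * 0))
step 3: mul_one (→) rewrites ((- a) * 1) into (- a), reaching cost 6 (bound 6)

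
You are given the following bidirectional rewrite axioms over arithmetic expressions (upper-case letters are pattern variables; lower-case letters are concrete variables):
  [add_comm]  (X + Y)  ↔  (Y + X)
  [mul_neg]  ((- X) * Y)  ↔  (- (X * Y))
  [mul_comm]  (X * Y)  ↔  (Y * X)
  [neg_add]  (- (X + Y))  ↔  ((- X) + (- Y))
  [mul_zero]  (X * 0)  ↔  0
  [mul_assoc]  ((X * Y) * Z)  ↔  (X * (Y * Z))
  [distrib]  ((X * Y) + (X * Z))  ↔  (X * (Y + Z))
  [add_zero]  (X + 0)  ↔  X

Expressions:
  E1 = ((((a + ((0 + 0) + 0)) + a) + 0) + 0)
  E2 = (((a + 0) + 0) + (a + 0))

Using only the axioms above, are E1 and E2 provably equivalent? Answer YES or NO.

1. [add_zero →] ((0 + 0) + 0)  →  (0 + 0);  E1 = ((((a + (0 + 0)) + a) + 0) + 0)
2. [add_zero →] (((a + (0 + 0)) + a) + 0)  →  ((a + (0 + 0)) + a);  E1 = (((a + (0 + 0)) + a) + 0)
3. [add_zero →] (((a + (0 + 0)) + a) + 0)  →  ((a + (0 + 0)) + a)
4. [add_zero →] (0 + 0)  →  0;  E1 = ((a + 0) + a)
5. [add_zero →] (a + 0)  →  a;  E1 = (a + a)
6. [add_zero ←] a  →  (a + 0);  E1 = (a + (a + 0))
7. [add_zero ←] a  →  (a + 0);  E1 = ((a + 0) + (a + 0))
8. [add_zero ←] (a + 0)  →  ((a + 0) + 0);  this is E2

YES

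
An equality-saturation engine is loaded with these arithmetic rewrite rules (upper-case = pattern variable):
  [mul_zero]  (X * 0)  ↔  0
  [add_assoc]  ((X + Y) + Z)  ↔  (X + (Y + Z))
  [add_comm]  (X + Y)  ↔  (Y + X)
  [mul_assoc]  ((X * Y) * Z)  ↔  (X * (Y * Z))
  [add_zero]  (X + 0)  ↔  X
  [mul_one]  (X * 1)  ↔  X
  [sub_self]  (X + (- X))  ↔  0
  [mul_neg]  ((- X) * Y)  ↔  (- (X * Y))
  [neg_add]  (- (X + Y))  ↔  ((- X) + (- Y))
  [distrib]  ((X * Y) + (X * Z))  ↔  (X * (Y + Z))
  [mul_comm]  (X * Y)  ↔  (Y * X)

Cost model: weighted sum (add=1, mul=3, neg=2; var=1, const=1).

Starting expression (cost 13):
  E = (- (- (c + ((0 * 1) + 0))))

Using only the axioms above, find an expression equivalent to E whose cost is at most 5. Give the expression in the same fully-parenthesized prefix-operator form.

(- (- c))   [cost 5]

1. [mul_one →] (0 * 1)  →  0;  E = (- (- (c + (0 + 0))))
2. [add_zero →] (0 + 0)  →  0;  E = (- (- (c + 0)))
3. [add_zero →] (c + 0)  →  c;  cost 5 ≤ 5, done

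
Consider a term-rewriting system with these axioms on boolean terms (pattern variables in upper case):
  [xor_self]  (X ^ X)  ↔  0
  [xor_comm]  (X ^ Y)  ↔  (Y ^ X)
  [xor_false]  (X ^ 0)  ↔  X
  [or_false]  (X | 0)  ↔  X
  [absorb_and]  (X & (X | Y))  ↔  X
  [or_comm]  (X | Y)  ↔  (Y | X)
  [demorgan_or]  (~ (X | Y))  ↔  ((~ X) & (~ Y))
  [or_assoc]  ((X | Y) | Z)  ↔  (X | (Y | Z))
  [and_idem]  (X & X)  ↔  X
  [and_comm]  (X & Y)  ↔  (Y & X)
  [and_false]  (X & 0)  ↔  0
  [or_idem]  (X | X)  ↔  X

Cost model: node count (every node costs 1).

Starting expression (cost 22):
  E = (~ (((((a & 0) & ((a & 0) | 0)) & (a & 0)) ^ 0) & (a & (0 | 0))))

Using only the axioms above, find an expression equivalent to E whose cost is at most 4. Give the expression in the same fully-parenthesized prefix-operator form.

1. [absorb_and →] ((a & 0) & ((a & 0) | 0))  →  (a & 0);  E = (~ ((((a & 0) & (a & 0)) ^ 0) & (a & (0 | 0))))
2. [and_idem →] ((a & 0) & (a & 0))  →  (a & 0);  E = (~ (((a & 0) ^ 0) & (a & (0 | 0))))
3. [or_idem →] (0 | 0)  →  0;  E = (~ (((a & 0) ^ 0) & (a & 0)))
4. [xor_false →] ((a & 0) ^ 0)  →  (a & 0);  E = (~ ((a & 0) & (a & 0)))
5. [and_idem →] ((a & 0) & (a & 0))  →  (a & 0);  cost 4 ≤ 4, done

(~ (a & 0))   [cost 4]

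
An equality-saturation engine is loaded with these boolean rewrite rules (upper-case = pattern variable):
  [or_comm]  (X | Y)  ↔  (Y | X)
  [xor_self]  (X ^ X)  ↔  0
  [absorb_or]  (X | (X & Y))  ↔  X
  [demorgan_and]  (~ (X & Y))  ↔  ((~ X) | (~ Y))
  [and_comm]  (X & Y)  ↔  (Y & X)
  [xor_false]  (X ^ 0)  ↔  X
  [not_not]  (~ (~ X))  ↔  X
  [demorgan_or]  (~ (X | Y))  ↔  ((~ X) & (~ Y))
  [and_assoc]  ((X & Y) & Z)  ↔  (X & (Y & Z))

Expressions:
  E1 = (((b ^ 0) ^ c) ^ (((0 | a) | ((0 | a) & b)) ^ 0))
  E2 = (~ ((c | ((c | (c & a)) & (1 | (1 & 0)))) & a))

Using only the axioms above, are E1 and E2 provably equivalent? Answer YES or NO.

All listed rules preserve value, hence provable equivalence implies equal values everywhere; look for a separating assignment.
a=0, b=0, c=0 gives E1 ↦ 0, E2 ↦ 1; values differ ⇒ not provably equivalent.

NO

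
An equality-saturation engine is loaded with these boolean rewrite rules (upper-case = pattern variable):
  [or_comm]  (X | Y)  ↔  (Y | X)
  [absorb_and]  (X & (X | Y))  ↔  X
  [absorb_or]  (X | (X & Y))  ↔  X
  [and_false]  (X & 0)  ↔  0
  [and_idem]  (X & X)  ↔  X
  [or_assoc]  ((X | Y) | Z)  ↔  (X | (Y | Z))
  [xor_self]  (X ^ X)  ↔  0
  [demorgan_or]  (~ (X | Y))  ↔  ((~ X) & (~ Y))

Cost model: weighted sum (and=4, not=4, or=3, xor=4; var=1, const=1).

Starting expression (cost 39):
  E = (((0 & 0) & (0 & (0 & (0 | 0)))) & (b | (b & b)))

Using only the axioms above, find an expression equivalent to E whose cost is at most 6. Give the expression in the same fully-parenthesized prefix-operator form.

(0 & b)   [cost 6]

1. [absorb_and →] (0 & (0 | 0))  →  0;  E = (((0 & 0) & (0 & 0)) & (b | (b & b)))
2. [absorb_or →] (b | (b & b))  →  b;  E = (((0 & 0) & (0 & 0)) & b)
3. [and_idem →] ((0 & 0) & (0 & 0))  →  (0 & 0);  E = ((0 & 0) & b)
4. [and_idem →] (0 & 0)  →  0;  cost 6 ≤ 6, done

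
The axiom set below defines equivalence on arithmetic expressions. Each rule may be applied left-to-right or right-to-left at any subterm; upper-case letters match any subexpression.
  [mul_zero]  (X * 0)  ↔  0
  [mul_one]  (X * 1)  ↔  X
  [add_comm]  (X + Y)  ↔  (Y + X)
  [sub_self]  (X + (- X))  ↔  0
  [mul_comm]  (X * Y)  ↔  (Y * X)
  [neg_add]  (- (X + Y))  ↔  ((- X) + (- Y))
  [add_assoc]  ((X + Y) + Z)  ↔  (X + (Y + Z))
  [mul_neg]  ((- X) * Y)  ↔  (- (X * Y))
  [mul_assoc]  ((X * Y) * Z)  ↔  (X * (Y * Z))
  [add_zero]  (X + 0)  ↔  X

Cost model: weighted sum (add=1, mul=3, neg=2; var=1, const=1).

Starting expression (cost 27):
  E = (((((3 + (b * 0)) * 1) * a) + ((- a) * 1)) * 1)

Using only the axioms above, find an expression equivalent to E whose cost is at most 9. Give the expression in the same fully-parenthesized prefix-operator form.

step 1: mul_zero (→) rewrites (b * 0) into 0, now (((((3 + 0) * 1) * a) + ((- a) * 1)) * 1)
step 2: mul_comm (→) rewrites ((3 + 0) * 1) into (1 * (3 + 0)), now ((((1 * (3 + 0)) * a) + ((- a) * 1)) * 1)
step 3: mul_one (→) rewrites ((((1 * (3 + 0)) * a) + ((- a) * 1)) * 1) into (((1 * (3 + 0)) * a) + ((- a) * 1))
step 4: mul_one (→) rewrites ((- a) * 1) into (- a), now (((1 * (3 + 0)) * a) + (- a))
step 5: mul_comm (→) rewrites (1 * (3 + 0)) into ((3 + 0) * 1), now ((((3 + 0) * 1) * a) + (- a))
step 6: add_zero (→) rewrites (3 + 0) into 3, now (((3 * 1) * a) + (- a))
step 7: mul_one (→) rewrites (3 * 1) into 3, reaching cost 9 (bound 9)

((3 * a) + (- a))   [cost 9]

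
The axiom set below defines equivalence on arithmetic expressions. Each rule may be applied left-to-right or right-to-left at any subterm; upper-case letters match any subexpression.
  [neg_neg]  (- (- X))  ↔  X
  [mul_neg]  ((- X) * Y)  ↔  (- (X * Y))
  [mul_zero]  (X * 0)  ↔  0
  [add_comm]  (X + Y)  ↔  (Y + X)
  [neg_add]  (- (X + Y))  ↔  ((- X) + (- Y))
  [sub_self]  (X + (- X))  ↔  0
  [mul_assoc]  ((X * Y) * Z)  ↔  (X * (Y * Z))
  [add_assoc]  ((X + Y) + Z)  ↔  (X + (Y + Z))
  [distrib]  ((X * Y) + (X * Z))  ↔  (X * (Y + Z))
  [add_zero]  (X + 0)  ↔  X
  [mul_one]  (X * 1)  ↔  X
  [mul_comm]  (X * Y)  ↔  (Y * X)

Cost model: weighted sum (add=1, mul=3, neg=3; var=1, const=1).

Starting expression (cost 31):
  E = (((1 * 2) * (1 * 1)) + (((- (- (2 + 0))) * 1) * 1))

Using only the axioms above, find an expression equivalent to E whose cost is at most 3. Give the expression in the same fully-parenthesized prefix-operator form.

(1) (- (- (2 + 0)))  =[neg_neg →]=  (2 + 0)    ⊢ (((1 * 2) * (1 * 1)) + (((2 + 0) * 1) * 1))
(2) (1 * 2)  =[mul_comm →]=  (2 * 1)    ⊢ (((2 * 1) * (1 * 1)) + (((2 + 0) * 1) * 1))
(3) ((2 + 0) * 1)  =[mul_one →]=  (2 + 0)    ⊢ (((2 * 1) * (1 * 1)) + ((2 + 0) * 1))
(4) (2 + 0)  =[add_zero →]=  2    ⊢ (((2 * 1) * (1 * 1)) + (2 * 1))
(5) (2 * 1)  =[mul_one →]=  2    ⊢ (((2 * 1) * (1 * 1)) + 2)
(6) (2 * 1)  =[mul_one →]=  2    ⊢ ((2 * (1 * 1)) + 2)
(7) (1 * 1)  =[mul_one →]=  1    ⊢ ((2 * 1) + 2)
(8) (2 * 1)  =[mul_one →]=  2    ⊢ cost 3, within 3

(2 + 2)   [cost 3]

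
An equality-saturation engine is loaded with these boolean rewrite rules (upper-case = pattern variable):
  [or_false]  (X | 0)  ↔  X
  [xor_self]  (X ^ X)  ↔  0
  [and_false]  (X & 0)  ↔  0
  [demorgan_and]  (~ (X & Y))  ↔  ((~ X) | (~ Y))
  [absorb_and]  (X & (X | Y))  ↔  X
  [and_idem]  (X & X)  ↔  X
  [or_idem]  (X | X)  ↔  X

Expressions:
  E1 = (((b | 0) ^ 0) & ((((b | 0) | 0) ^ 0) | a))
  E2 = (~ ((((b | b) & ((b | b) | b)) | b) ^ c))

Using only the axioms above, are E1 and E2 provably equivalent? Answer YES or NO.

All listed rules preserve value, hence provable equivalence implies equal values everywhere; look for a separating assignment.
a=0, b=0, c=0 gives E1 ↦ 0, E2 ↦ 1; values differ ⇒ not provably equivalent.

NO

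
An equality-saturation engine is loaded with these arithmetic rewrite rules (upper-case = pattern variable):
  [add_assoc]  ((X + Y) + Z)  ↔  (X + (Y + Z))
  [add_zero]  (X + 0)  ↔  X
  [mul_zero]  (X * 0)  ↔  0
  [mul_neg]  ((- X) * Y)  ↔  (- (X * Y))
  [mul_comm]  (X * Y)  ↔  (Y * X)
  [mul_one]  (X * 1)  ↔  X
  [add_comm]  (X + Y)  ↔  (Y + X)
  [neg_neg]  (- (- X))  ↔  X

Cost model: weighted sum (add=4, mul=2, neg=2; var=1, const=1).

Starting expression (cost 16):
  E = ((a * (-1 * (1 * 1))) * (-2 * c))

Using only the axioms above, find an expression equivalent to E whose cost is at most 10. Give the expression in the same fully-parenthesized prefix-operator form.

1. [mul_one →] (1 * 1)  →  1;  E = ((a * (-1 * 1)) * (-2 * c))
2. [mul_comm →] (a * (-1 * 1))  →  ((-1 * 1) * a);  E = (((-1 * 1) * a) * (-2 * c))
3. [mul_one →] (-1 * 1)  →  -1;  cost 10 ≤ 10, done

((-1 * a) * (-2 * c))   [cost 10]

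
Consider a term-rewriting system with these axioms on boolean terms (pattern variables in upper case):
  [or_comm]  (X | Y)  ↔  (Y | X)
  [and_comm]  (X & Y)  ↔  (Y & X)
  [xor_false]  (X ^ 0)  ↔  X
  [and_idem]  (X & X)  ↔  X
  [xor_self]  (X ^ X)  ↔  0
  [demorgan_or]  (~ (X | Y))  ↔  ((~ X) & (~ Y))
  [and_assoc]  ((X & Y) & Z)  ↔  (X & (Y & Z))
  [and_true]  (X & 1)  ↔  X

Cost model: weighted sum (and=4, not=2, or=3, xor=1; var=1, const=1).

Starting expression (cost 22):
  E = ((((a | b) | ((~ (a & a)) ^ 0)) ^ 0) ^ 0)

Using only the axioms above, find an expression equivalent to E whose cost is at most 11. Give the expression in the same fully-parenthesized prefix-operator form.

((a | b) | (~ a))   [cost 11]

1. [xor_false →] (((a | b) | ((~ (a & a)) ^ 0)) ^ 0)  →  ((a | b) | ((~ (a & a)) ^ 0));  E = (((a | b) | ((~ (a & a)) ^ 0)) ^ 0)
2. [xor_false →] (((a | b) | ((~ (a & a)) ^ 0)) ^ 0)  →  ((a | b) | ((~ (a & a)) ^ 0))
3. [xor_false →] ((~ (a & a)) ^ 0)  →  (~ (a & a));  E = ((a | b) | (~ (a & a)))
4. [and_idem →] (a & a)  →  a;  cost 11 ≤ 11, done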